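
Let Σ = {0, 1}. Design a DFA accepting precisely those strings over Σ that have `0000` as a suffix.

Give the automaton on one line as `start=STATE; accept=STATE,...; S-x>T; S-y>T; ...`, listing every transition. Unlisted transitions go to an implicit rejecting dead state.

start=q0; accept=q4; q0-0>q1; q0-1>q0; q1-0>q2; q1-1>q0; q2-0>q3; q2-1>q0; q3-0>q4; q3-1>q0; q4-0>q4; q4-1>q0

Remember how much of `0000` the current input suffix matches. State q0 means no match yet; q1 means the last symbol is `0`; q2 means the last 2 symbols are `00`; q3 means the last 3 symbols are `000`; q4 means the last 4 symbols are `0000`. Only q4 accepts. On a mismatch, fall back to the longest proper suffix that is still a prefix of `0000`.
A 5-state machine:
        0   1  
>  q0   q1  q0 
   q1   q2  q0 
   q2   q3  q0 
   q3   q4  q0 
 * q4   q4  q0 
(> = start, * = accepting)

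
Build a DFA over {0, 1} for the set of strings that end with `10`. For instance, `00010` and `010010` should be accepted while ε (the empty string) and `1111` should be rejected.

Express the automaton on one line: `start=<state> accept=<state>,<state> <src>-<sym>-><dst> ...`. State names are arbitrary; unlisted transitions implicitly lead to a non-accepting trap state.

Remember how much of `10` the current input suffix matches. State s0 means no match yet; s1 means the last symbol is `1`; s2 means the last 2 symbols are `10`. Only s2 accepts. On a mismatch, fall back to the longest proper suffix that is still a prefix of `10`.
3 states suffice.
        0   1  
>  s0   s0  s1 
   s1   s2  s1 
 * s2   s0  s1 
(> = start, * = accepting)

start=s0 accept=s2 s0-0->s0 s0-1->s1 s1-0->s2 s1-1->s1 s2-0->s0 s2-1->s1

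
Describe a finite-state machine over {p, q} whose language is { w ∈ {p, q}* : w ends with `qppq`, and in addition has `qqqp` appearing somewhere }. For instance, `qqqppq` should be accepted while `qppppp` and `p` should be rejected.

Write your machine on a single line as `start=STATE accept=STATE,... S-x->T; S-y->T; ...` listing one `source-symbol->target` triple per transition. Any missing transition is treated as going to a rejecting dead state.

start=s0; accept=s7; s0-p->s0; s0-q->s1; s1-p->s0; s1-q->s2; s2-p->s0; s2-q->s3; s3-p->s4; s3-q->s3; s4-p->s5; s4-q->s3; s5-p->s6; s5-q->s7; s6-p->s6; s6-q->s3; s7-p->s4; s7-q->s3

Build one automaton per condition and run them in lockstep. The first has 5 states tracking how much of the suffix `qppq` has currently been matched; the second has 5 states tracking whether and how much of `qqqp` has been seen. A product state is a pair (one from each), accepting exactly when both do. Minimizing collapses redundant product states.
With 8 states:
        p   q  
>  s0   s0  s1 
   s1   s0  s2 
   s2   s0  s3 
   s3   s4  s3 
   s4   s5  s3 
   s5   s6  s7 
   s6   s6  s3 
 * s7   s4  s3 
(> = start, * = accepting)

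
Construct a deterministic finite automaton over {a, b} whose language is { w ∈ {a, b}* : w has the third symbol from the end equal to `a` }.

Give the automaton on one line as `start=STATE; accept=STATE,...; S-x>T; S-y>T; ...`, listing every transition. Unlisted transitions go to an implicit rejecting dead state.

start=q0; accept=q7,q8,q9,q10; q0-a>q1; q0-b>q2; q1-a>q3; q1-b>q4; q2-a>q5; q2-b>q6; q3-a>q7; q3-b>q8; q4-a>q9; q4-b>q10; q5-a>q11; q5-b>q12; q6-a>q13; q6-b>q14; q7-a>q7; q7-b>q8; q8-a>q9; q8-b>q10; q9-a>q11; q9-b>q12; q10-a>q13; q10-b>q14; q11-a>q7; q11-b>q8; q12-a>q9; q12-b>q10; q13-a>q11; q13-b>q12; q14-a>q13; q14-b>q14

Because acceptance depends on a position counted from the end, the machine has to buffer the most recent 3 symbols. Make each state the string of the last up-to-3 symbols read; on input `x` shift the window left and append `x`. Accept when the buffered window has length 3 and begins with `a`.
15 states suffice.
          a    b  
>  q0     q1   q2 
   q1     q3   q4 
   q2     q5   q6 
   q3     q7   q8 
   q4     q9  q10 
   q5    q11  q12 
   q6    q13  q14 
 * q7     q7   q8 
 * q8     q9  q10 
 * q9    q11  q12 
 * q10   q13  q14 
   q11    q7   q8 
   q12    q9  q10 
   q13   q11  q12 
   q14   q13  q14 
(> = start, * = accepting)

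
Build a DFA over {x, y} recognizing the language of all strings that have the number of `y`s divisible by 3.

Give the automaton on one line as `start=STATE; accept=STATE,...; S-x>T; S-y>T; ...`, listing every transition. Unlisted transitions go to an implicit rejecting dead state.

start=A; accept=A; A-x>A; A-y>B; B-x>B; B-y>C; C-x>C; C-y>A

The only thing that matters is how many `y`s have appeared, reduced mod 3. Use one state per residue: A for 0, …, C for 2. Reading `y` moves to the next residue; anything else stays put. A is accepting.
3 states suffice.
       x  y 
>* A   A  B 
   B   B  C 
   C   C  A 
(> = start, * = accepting)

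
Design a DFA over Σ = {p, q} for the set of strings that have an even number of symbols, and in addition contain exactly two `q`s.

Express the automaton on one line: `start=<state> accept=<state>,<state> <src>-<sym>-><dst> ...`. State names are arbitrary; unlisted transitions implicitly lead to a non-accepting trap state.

Handle the two conditions separately and then intersect. The first has 2 states tracking the input length modulo 2; the second has 4 states tracking the count of `q`s, saturating at 3. A product state is a pair (one from each), accepting exactly when both do.
        p   q  
>  s0   s1  s2 
   s1   s0  s3 
   s2   s3  s4 
   s3   s2  s5 
 * s4   s5  s6 
   s5   s4  s7 
   s6   s7  s7 
   s7   s6  s6 
(> = start, * = accepting)

start=s0 accept=s4 s0-p->s1 s0-q->s2 s1-p->s0 s1-q->s3 s2-p->s3 s2-q->s4 s3-p->s2 s3-q->s5 s4-p->s5 s4-q->s6 s5-p->s4 s5-q->s7 s6-p->s7 s6-q->s7 s7-p->s6 s7-q->s6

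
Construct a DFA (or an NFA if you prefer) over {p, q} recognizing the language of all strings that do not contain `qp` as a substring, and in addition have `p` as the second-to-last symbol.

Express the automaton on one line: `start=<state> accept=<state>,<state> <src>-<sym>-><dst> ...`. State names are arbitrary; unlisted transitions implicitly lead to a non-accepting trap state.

Handle the two conditions separately and then intersect. One (3 states) tracks partial matches of the forbidden pattern `qp`; the other (7 states) tracks the last 2 symbols read. Each combined state is a pair, one component from each; accept when both components accept.
A 10-state machine:
        p   q  
>  S0   S1  S2 
   S1   S3  S4 
   S2   S5  S6 
 * S3   S3  S4 
 * S4   S5  S6 
   S5   S7  S8 
   S6   S5  S6 
   S7   S7  S8 
   S8   S5  S9 
   S9   S5  S9 
(> = start, * = accepting)

start=S0 accept=S3,S4 S0-p->S1 S0-q->S2 S1-p->S3 S1-q->S4 S2-p->S5 S2-q->S6 S3-p->S3 S3-q->S4 S4-p->S5 S4-q->S6 S5-p->S7 S5-q->S8 S6-p->S5 S6-q->S6 S7-p->S7 S7-q->S8 S8-p->S5 S8-q->S9 S9-p->S5 S9-q->S9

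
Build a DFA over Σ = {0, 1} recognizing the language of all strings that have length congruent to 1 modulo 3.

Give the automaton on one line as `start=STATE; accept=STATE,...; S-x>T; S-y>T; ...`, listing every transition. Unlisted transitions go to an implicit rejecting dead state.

Count input length modulo 3: every symbol advances one step around the cycle S0 → S1 → S2 → S0. Accept at S1.
3 states suffice.
        0   1  
>  S0   S1  S1 
 * S1   S2  S2 
   S2   S0  S0 
(> = start, * = accepting)

start=S0; accept=S1; S0-0>S1; S0-1>S1; S1-0>S2; S1-1>S2; S2-0>S0; S2-1>S0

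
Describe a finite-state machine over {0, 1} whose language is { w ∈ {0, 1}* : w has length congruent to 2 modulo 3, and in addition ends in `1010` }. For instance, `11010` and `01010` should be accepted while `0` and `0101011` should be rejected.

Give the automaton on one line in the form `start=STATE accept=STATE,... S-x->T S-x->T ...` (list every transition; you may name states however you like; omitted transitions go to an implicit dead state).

start=S0 accept=S13 S0-0->S1 S0-1->S2 S1-0->S3 S1-1->S4 S2-0->S5 S2-1->S4 S3-0->S0 S3-1->S6 S4-0->S7 S4-1->S6 S5-0->S0 S5-1->S8 S6-0->S9 S6-1->S2 S7-0->S1 S7-1->S10 S8-0->S11 S8-1->S2 S9-0->S3 S9-1->S12 S10-0->S13 S10-1->S4 S11-0->S3 S11-1->S12 S12-0->S14 S12-1->S6 S13-0->S0 S13-1->S8 S14-0->S1 S14-1->S10

Run two small machines in parallel and take their product. The first has 3 states tracking the input length modulo 3; the second has 5 states tracking how much of the suffix `1010` has currently been matched. A product state is a pair (one from each), accepting exactly when both do.
With 15 states:
          0    1  
>  S0     S1   S2 
   S1     S3   S4 
   S2     S5   S4 
   S3     S0   S6 
   S4     S7   S6 
   S5     S0   S8 
   S6     S9   S2 
   S7     S1  S10 
   S8    S11   S2 
   S9     S3  S12 
   S10   S13   S4 
   S11    S3  S12 
   S12   S14   S6 
 * S13    S0   S8 
   S14    S1  S10 
(> = start, * = accepting)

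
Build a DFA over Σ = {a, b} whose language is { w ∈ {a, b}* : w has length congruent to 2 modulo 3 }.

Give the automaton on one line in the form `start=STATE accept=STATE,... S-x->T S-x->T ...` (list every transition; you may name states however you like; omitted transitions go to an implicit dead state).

Only the length mod 3 matters, so use a 3-cycle: from any state, every input symbol moves to the next state, wrapping s2 back to s0. Mark s2 accepting.
        a   b  
>  s0   s1  s1 
   s1   s2  s2 
 * s2   s0  s0 
(> = start, * = accepting)

start=s0 accept=s2 s0-a->s1 s0-b->s1 s1-a->s2 s1-b->s2 s2-a->s0 s2-b->s0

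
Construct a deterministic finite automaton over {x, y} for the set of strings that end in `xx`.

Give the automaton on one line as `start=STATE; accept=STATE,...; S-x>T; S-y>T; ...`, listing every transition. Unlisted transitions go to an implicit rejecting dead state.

start=S0; accept=S2; S0-x>S1; S0-y>S0; S1-x>S2; S1-y>S0; S2-x>S2; S2-y>S0

Let each state record the length of the longest suffix of the input read so far that is also a prefix of `xx`. S1 means the last symbol is `x`; S2 means the last 2 symbols are `xx`. Accept only at S2, where the string currently ends in `xx`.
        x   y  
>  S0   S1  S0 
   S1   S2  S0 
 * S2   S2  S0 
(> = start, * = accepting)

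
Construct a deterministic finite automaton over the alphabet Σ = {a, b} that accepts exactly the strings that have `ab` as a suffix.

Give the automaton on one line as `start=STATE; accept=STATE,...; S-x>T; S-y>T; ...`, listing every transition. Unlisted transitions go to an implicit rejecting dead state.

Let each state record the length of the longest suffix of the input read so far that is also a prefix of `ab`. q1 means the last symbol is `a`; q2 means the last 2 symbols are `ab`. Accept only at q2, where the string currently ends in `ab`.
With 3 states:
        a   b  
>  q0   q1  q0 
   q1   q1  q2 
 * q2   q1  q0 
(> = start, * = accepting)

start=q0; accept=q2; q0-a>q1; q0-b>q0; q1-a>q1; q1-b>q2; q2-a>q1; q2-b>q0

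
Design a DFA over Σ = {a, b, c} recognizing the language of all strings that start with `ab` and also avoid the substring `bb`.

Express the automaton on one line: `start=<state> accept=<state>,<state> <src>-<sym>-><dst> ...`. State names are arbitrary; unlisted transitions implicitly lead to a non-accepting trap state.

Run two small machines in parallel and take their product. The first has 4 states tracking whether the input so far still matches the prefix `ab`; the second has 3 states tracking partial matches of the forbidden pattern `bb`. A product state is a pair (one from each), accepting exactly when both do.
An 8-state machine:
        a   b   c  
>  q0   q1  q2  q3 
   q1   q3  q4  q3 
   q2   q3  q5  q3 
   q3   q3  q2  q3 
 * q4   q6  q7  q6 
   q5   q5  q5  q5 
 * q6   q6  q4  q6 
   q7   q7  q7  q7 
(> = start, * = accepting)

start=q0 accept=q4,q6 q0-a->q1 q0-b->q2 q0-c->q3 q1-a->q3 q1-b->q4 q1-c->q3 q2-a->q3 q2-b->q5 q2-c->q3 q3-a->q3 q3-b->q2 q3-c->q3 q4-a->q6 q4-b->q7 q4-c->q6 q5-a->q5 q5-b->q5 q5-c->q5 q6-a->q6 q6-b->q4 q6-c->q6 q7-a->q7 q7-b->q7 q7-c->q7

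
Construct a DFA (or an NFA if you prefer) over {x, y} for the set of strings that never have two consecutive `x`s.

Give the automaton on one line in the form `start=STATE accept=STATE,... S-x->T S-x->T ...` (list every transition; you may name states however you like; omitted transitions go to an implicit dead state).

start=S0 accept=S0,S1 S0-x->S1 S0-y->S0 S1-x->S2 S1-y->S0 S2-x->S2 S2-y->S2

Track partial matches of the forbidden pattern `xx`. State S2 is a dead state reached once `xx` has occurred; every other state accepts. S0 means no part of `xx` is currently matched.
3 states suffice.
        x   y  
>* S0   S1  S0 
 * S1   S2  S0 
   S2   S2  S2 
(> = start, * = accepting)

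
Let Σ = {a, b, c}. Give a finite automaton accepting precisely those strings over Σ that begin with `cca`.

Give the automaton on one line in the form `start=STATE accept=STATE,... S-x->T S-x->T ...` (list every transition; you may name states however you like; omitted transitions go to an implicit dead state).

Check the first 3 symbols one by one: s0 through s2 record how many have matched `cca` so far; any wrong symbol goes to the dead state s4. After all 3 match we enter the accepting sink s3.
5 states suffice.
        a   b   c  
>  s0   s4  s4  s1 
   s1   s4  s4  s2 
   s2   s3  s4  s4 
 * s3   s3  s3  s3 
   s4   s4  s4  s4 
(> = start, * = accepting)

start=s0 accept=s3 s0-a->s4 s0-b->s4 s0-c->s1 s1-a->s4 s1-b->s4 s1-c->s2 s2-a->s3 s2-b->s4 s2-c->s4 s3-a->s3 s3-b->s3 s3-c->s3 s4-a->s4 s4-b->s4 s4-c->s4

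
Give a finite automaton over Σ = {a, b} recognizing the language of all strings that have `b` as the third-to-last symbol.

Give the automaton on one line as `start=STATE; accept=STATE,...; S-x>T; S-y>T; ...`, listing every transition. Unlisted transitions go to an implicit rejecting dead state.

A DFA must remember the last 3 symbols (since which symbol is third-to-last isn't known until the input ends). Use one state per possible window of the last ≤3 symbols; accept from those whose window starts with `b`.
          a    b  
>  S0     S1   S2 
   S1     S3   S4 
   S2     S5   S6 
   S3     S7   S8 
   S4     S9  S10 
   S5    S11  S12 
   S6    S13  S14 
   S7     S7   S8 
   S8     S9  S10 
   S9    S11  S12 
   S10   S13  S14 
 * S11    S7   S8 
 * S12    S9  S10 
 * S13   S11  S12 
 * S14   S13  S14 
(> = start, * = accepting)

start=S0; accept=S11,S12,S13,S14; S0-a>S1; S0-b>S2; S1-a>S3; S1-b>S4; S2-a>S5; S2-b>S6; S3-a>S7; S3-b>S8; S4-a>S9; S4-b>S10; S5-a>S11; S5-b>S12; S6-a>S13; S6-b>S14; S7-a>S7; S7-b>S8; S8-a>S9; S8-b>S10; S9-a>S11; S9-b>S12; S10-a>S13; S10-b>S14; S11-a>S7; S11-b>S8; S12-a>S9; S12-b>S10; S13-a>S11; S13-b>S12; S14-a>S13; S14-b>S14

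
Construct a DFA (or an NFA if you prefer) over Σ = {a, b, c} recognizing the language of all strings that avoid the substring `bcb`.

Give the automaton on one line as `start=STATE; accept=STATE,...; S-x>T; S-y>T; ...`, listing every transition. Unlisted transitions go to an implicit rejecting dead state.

start=q0; accept=q0,q1,q2; q0-a>q0; q0-b>q1; q0-c>q0; q1-a>q0; q1-b>q1; q1-c>q2; q2-a>q0; q2-b>q3; q2-c>q0; q3-a>q3; q3-b>q3; q3-c>q3

This is the complement of 'contains `bcb`'. Use the same substring-matching states — q0 through q3 holding how much of `bcb` has just been matched — but flip the accepting set: everything except the trap q3 accepts.
A 4-state machine:
        a   b   c  
>* q0   q0  q1  q0 
 * q1   q0  q1  q2 
 * q2   q0  q3  q0 
   q3   q3  q3  q3 
(> = start, * = accepting)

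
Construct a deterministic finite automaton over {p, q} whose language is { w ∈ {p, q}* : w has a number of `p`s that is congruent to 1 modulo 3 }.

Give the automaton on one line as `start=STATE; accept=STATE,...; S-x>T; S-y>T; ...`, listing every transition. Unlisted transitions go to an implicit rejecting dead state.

Keep the running count of `p`s modulo 3: each `p` advances along the cycle A → B → C → A while other symbols loop. Accept at B.
3 states suffice.
       p  q 
>  A   B  A 
 * B   C  B 
   C   A  C 
(> = start, * = accepting)

start=A; accept=B; A-p>B; A-q>A; B-p>C; B-q>B; C-p>A; C-q>C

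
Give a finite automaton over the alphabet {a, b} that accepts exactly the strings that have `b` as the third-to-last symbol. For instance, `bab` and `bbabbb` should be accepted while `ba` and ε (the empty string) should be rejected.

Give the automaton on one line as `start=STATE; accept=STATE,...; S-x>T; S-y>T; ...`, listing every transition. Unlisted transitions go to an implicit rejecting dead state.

start=q0; accept=q11,q12,q13,q14; q0-a>q1; q0-b>q2; q1-a>q3; q1-b>q4; q2-a>q5; q2-b>q6; q3-a>q7; q3-b>q8; q4-a>q9; q4-b>q10; q5-a>q11; q5-b>q12; q6-a>q13; q6-b>q14; q7-a>q7; q7-b>q8; q8-a>q9; q8-b>q10; q9-a>q11; q9-b>q12; q10-a>q13; q10-b>q14; q11-a>q7; q11-b>q8; q12-a>q9; q12-b>q10; q13-a>q11; q13-b>q12; q14-a>q13; q14-b>q14

A DFA must remember the last 3 symbols (since which symbol is third-to-last isn't known until the input ends). Use one state per possible window of the last ≤3 symbols; accept from those whose window starts with `b`.
With 15 states:
          a    b  
>  q0     q1   q2 
   q1     q3   q4 
   q2     q5   q6 
   q3     q7   q8 
   q4     q9  q10 
   q5    q11  q12 
   q6    q13  q14 
   q7     q7   q8 
   q8     q9  q10 
   q9    q11  q12 
   q10   q13  q14 
 * q11    q7   q8 
 * q12    q9  q10 
 * q13   q11  q12 
 * q14   q13  q14 
(> = start, * = accepting)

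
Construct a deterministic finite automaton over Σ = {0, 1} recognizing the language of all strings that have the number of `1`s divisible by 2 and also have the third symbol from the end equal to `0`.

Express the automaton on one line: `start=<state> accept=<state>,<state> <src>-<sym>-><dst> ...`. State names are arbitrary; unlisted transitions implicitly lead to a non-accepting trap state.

start=s0 accept=s6,s7,s10,s11 s0-0->s1 s0-1->s2 s1-0->s3 s1-1->s4 s2-0->s5 s2-1->s0 s3-0->s6 s3-1->s4 s4-0->s5 s4-1->s7 s5-0->s8 s5-1->s9 s6-0->s6 s6-1->s4 s7-0->s1 s7-1->s2 s8-0->s8 s8-1->s10 s9-0->s11 s9-1->s2 s10-0->s11 s10-1->s2 s11-0->s3 s11-1->s4

Run two small machines in parallel and take their product. One (2 states) tracks the count of `1`s modulo 2; the other (15 states) tracks the last 3 symbols read. Each combined state is a pair, one component from each; accept when both components accept. Minimizing collapses redundant product states.
With 12 states:
          0    1  
>  s0     s1   s2 
   s1     s3   s4 
   s2     s5   s0 
   s3     s6   s4 
   s4     s5   s7 
   s5     s8   s9 
 * s6     s6   s4 
 * s7     s1   s2 
   s8     s8  s10 
   s9    s11   s2 
 * s10   s11   s2 
 * s11    s3   s4 
(> = start, * = accepting)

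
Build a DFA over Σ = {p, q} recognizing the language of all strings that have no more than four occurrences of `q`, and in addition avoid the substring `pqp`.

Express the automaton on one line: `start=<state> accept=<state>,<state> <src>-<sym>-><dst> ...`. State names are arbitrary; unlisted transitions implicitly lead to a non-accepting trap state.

Run two small machines in parallel and take their product. The first has 6 states tracking the count of `q`s, saturating at 5; the second has 4 states tracking partial matches of the forbidden pattern `pqp`. A product state is a pair (one from each), accepting exactly when both do. After merging equivalent states the machine shrinks.
14 states suffice.
       p  q 
>* A   B  C 
 * B   B  D 
 * C   E  F 
 * D   G  F 
 * E   E  H 
 * F   I  J 
   G   G  G 
 * H   G  J 
 * I   I  K 
 * J   L  M 
 * K   G  M 
 * L   L  N 
 * M   M  G 
 * N   G  G 
(> = start, * = accepting)

start=A accept=A,B,C,D,E,F,H,I,J,K,L,M,N A-p->B A-q->C B-p->B B-q->D C-p->E C-q->F D-p->G D-q->F E-p->E E-q->H F-p->I F-q->J G-p->G G-q->G H-p->G H-q->J I-p->I I-q->K J-p->L J-q->M K-p->G K-q->M L-p->L L-q->N M-p->M M-q->G N-p->G N-q->G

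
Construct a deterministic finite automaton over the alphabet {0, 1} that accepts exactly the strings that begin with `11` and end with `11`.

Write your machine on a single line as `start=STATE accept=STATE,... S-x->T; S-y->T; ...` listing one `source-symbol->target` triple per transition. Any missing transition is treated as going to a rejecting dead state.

Handle the two conditions separately and then intersect. The first has 4 states tracking whether the input so far still matches the prefix `11`; the second has 3 states tracking how much of the suffix `11` has currently been matched. A product state is a pair (one from each), accepting exactly when both do.
An 8-state machine:
        0   1  
>  s0   s1  s2 
   s1   s1  s3 
   s2   s1  s4 
   s3   s1  s5 
 * s4   s6  s4 
   s5   s1  s5 
   s6   s6  s7 
   s7   s6  s4 
(> = start, * = accepting)

start=s0; accept=s4; s0-0->s1; s0-1->s2; s1-0->s1; s1-1->s3; s2-0->s1; s2-1->s4; s3-0->s1; s3-1->s5; s4-0->s6; s4-1->s4; s5-0->s1; s5-1->s5; s6-0->s6; s6-1->s7; s7-0->s6; s7-1->s4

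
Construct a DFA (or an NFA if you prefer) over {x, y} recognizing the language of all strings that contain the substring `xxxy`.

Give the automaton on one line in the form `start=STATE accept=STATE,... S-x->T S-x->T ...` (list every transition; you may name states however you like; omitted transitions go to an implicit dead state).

start=S0 accept=S4 S0-x->S1 S0-y->S0 S1-x->S2 S1-y->S0 S2-x->S3 S2-y->S0 S3-x->S3 S3-y->S4 S4-x->S4 S4-y->S4

States S0..S3 record the length of the longest prefix of `xxxy` that matches the current input suffix. Reaching S4 means `xxxy` has been seen, and we stay there forever. Accept from S4.
A 5-state machine:
        x   y  
>  S0   S1  S0 
   S1   S2  S0 
   S2   S3  S0 
   S3   S3  S4 
 * S4   S4  S4 
(> = start, * = accepting)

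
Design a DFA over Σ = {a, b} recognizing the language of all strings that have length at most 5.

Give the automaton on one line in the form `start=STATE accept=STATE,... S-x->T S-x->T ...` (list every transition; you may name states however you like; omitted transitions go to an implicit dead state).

start=s0 accept=s0,s1,s2,s3,s4,s5 s0-a->s1 s0-b->s1 s1-a->s2 s1-b->s2 s2-a->s3 s2-b->s3 s3-a->s4 s3-b->s4 s4-a->s5 s4-b->s5 s5-a->s6 s5-b->s6 s6-a->s6 s6-b->s6

Count input length up to 6: every symbol moves from s0 toward s6, which means 'more than 5' and absorbs. Accept from {s0, s1, s2, s3, s4, s5}.
7 states suffice.
        a   b  
>* s0   s1  s1 
 * s1   s2  s2 
 * s2   s3  s3 
 * s3   s4  s4 
 * s4   s5  s5 
 * s5   s6  s6 
   s6   s6  s6 
(> = start, * = accepting)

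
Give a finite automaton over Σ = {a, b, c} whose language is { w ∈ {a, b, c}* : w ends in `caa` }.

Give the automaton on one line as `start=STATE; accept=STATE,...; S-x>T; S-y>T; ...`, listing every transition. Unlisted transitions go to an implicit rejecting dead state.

start=S0; accept=S3; S0-a>S0; S0-b>S0; S0-c>S1; S1-a>S2; S1-b>S0; S1-c>S1; S2-a>S3; S2-b>S0; S2-c>S1; S3-a>S0; S3-b>S0; S3-c>S1

Let each state record the length of the longest suffix of the input read so far that is also a prefix of `caa`. S1 means the last symbol is `c`; S2 means the last 2 symbols are `ca`; S3 means the last 3 symbols are `caa`. Accept only at S3, where the string currently ends in `caa`.
        a   b   c  
>  S0   S0  S0  S1 
   S1   S2  S0  S1 
   S2   S3  S0  S1 
 * S3   S0  S0  S1 
(> = start, * = accepting)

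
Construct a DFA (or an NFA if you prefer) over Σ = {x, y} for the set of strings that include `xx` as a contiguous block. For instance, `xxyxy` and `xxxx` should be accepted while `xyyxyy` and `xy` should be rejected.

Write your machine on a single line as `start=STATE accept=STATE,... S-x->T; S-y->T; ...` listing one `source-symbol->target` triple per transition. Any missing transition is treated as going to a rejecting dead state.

start=q0; accept=q2; q0-x->q1; q0-y->q0; q1-x->q2; q1-y->q0; q2-x->q2; q2-y->q2

States q0..q1 record the length of the longest prefix of `xx` that matches the current input suffix. Reaching q2 means `xx` has been seen, and we stay there forever. Accept from q2.
3 states suffice.
        x   y  
>  q0   q1  q0 
   q1   q2  q0 
 * q2   q2  q2 
(> = start, * = accepting)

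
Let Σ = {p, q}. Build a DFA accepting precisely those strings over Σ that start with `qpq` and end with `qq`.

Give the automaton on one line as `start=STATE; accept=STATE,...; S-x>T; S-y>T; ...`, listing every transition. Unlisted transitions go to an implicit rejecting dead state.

Build one automaton per condition and run them in lockstep. The first has 5 states tracking whether the input so far still matches the prefix `qpq`; the second has 3 states tracking how much of the suffix `qq` has currently been matched. A product state is a pair (one from each), accepting exactly when both do. After merging equivalent states the machine shrinks.
A 7-state machine:
        p   q  
>  S0   S1  S2 
   S1   S1  S1 
   S2   S3  S1 
   S3   S1  S4 
   S4   S5  S6 
   S5   S5  S4 
 * S6   S5  S6 
(> = start, * = accepting)

start=S0; accept=S6; S0-p>S1; S0-q>S2; S1-p>S1; S1-q>S1; S2-p>S3; S2-q>S1; S3-p>S1; S3-q>S4; S4-p>S5; S4-q>S6; S5-p>S5; S5-q>S4; S6-p>S5; S6-q>S6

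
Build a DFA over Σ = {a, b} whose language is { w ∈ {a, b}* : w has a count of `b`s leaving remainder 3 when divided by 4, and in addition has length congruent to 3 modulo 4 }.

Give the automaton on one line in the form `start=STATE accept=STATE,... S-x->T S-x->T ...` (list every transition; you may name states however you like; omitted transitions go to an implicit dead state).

Run two small machines in parallel and take their product. One (4 states) tracks the count of `b`s modulo 4; the other (4 states) tracks the input length modulo 4. Each combined state is a pair, one component from each; accept when both components accept.
16 states suffice.
          a    b  
>  q0     q1   q2 
   q1     q3   q4 
   q2     q4   q5 
   q3     q6   q7 
   q4     q7   q8 
   q5     q8   q9 
   q6     q0  q10 
   q7    q10  q11 
   q8    q11  q12 
 * q9    q12   q0 
   q10    q2  q13 
   q11   q13  q14 
   q12   q14   q1 
   q13    q5  q15 
   q14   q15   q3 
   q15    q9   q6 
(> = start, * = accepting)

start=q0 accept=q9 q0-a->q1 q0-b->q2 q1-a->q3 q1-b->q4 q2-a->q4 q2-b->q5 q3-a->q6 q3-b->q7 q4-a->q7 q4-b->q8 q5-a->q8 q5-b->q9 q6-a->q0 q6-b->q10 q7-a->q10 q7-b->q11 q8-a->q11 q8-b->q12 q9-a->q12 q9-b->q0 q10-a->q2 q10-b->q13 q11-a->q13 q11-b->q14 q12-a->q14 q12-b->q1 q13-a->q5 q13-b->q15 q14-a->q15 q14-b->q3 q15-a->q9 q15-b->q6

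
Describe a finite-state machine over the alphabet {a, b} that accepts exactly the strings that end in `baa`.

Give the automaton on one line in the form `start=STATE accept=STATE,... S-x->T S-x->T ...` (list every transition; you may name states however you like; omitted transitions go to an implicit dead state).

Let each state record the length of the longest suffix of the input read so far that is also a prefix of `baa`. S1 means the last symbol is `b`; S2 means the last 2 symbols are `ba`; S3 means the last 3 symbols are `baa`. Accept only at S3, where the string currently ends in `baa`.
        a   b  
>  S0   S0  S1 
   S1   S2  S1 
   S2   S3  S1 
 * S3   S0  S1 
(> = start, * = accepting)

start=S0 accept=S3 S0-a->S0 S0-b->S1 S1-a->S2 S1-b->S1 S2-a->S3 S2-b->S1 S3-a->S0 S3-b->S1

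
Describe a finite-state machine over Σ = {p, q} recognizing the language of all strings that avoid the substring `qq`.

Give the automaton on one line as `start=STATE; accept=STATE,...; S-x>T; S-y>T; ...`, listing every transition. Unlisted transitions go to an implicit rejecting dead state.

start=S0; accept=S0,S1; S0-p>S0; S0-q>S1; S1-p>S0; S1-q>S2; S2-p>S2; S2-q>S2

This is the complement of 'contains `qq`'. Use the same substring-matching states — S0 through S2 holding how much of `qq` has just been matched — but flip the accepting set: everything except the trap S2 accepts.
With 3 states:
        p   q  
>* S0   S0  S1 
 * S1   S0  S2 
   S2   S2  S2 
(> = start, * = accepting)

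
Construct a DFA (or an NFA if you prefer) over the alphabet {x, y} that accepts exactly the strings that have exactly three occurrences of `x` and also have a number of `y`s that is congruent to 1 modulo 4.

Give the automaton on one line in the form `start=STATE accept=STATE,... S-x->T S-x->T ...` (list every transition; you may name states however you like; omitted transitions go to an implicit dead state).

Run two small machines in parallel and take their product. The first has 5 states tracking the count of `x`s, saturating at 4; the second has 4 states tracking the count of `y`s modulo 4. A product state is a pair (one from each), accepting exactly when both do. After merging equivalent states the machine shrinks.
          x    y  
>  q0     q1   q2 
   q1     q3   q4 
   q2     q4   q5 
   q3     q6   q7 
   q4     q7   q8 
   q5     q8   q9 
   q6    q10  q11 
   q7    q11  q12 
   q8    q12  q13 
   q9    q13   q0 
   q10   q10  q10 
 * q11   q10  q14 
   q12   q14  q15 
   q13   q15   q1 
   q14   q10  q16 
   q15   q16   q3 
   q16   q10   q6 
(> = start, * = accepting)

start=q0 accept=q11 q0-x->q1 q0-y->q2 q1-x->q3 q1-y->q4 q2-x->q4 q2-y->q5 q3-x->q6 q3-y->q7 q4-x->q7 q4-y->q8 q5-x->q8 q5-y->q9 q6-x->q10 q6-y->q11 q7-x->q11 q7-y->q12 q8-x->q12 q8-y->q13 q9-x->q13 q9-y->q0 q10-x->q10 q10-y->q10 q11-x->q10 q11-y->q14 q12-x->q14 q12-y->q15 q13-x->q15 q13-y->q1 q14-x->q10 q14-y->q16 q15-x->q16 q15-y->q3 q16-x->q10 q16-y->q6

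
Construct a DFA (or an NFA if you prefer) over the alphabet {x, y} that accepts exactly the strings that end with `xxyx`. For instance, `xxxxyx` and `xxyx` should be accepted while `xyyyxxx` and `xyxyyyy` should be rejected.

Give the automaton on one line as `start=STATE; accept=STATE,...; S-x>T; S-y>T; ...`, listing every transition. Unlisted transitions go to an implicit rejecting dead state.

Remember how much of `xxyx` the current input suffix matches. State s0 means no match yet; s1 means the last symbol is `x`; s2 means the last 2 symbols are `xx`; s3 means the last 3 symbols are `xxy`; s4 means the last 4 symbols are `xxyx`. Only s4 accepts. On a mismatch, fall back to the longest proper suffix that is still a prefix of `xxyx`.
With 5 states:
        x   y  
>  s0   s1  s0 
   s1   s2  s0 
   s2   s2  s3 
   s3   s4  s0 
 * s4   s2  s0 
(> = start, * = accepting)

start=s0; accept=s4; s0-x>s1; s0-y>s0; s1-x>s2; s1-y>s0; s2-x>s2; s2-y>s3; s3-x>s4; s3-y>s0; s4-x>s2; s4-y>s0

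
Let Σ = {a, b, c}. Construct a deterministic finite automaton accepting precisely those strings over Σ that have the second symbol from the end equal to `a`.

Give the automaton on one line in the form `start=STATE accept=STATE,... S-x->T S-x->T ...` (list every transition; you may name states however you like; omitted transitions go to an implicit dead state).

A DFA must remember the last 2 symbols (since which symbol is second-to-last isn't known until the input ends). Use one state per possible window of the last ≤2 symbols; accept from those whose window starts with `a`.
A 13-state machine:
          a    b    c  
>  q0     q1   q2   q3 
   q1     q4   q5   q6 
   q2     q7   q8   q9 
   q3    q10  q11  q12 
 * q4     q4   q5   q6 
 * q5     q7   q8   q9 
 * q6    q10  q11  q12 
   q7     q4   q5   q6 
   q8     q7   q8   q9 
   q9    q10  q11  q12 
   q10    q4   q5   q6 
   q11    q7   q8   q9 
   q12   q10  q11  q12 
(> = start, * = accepting)

start=q0 accept=q4,q5,q6 q0-a->q1 q0-b->q2 q0-c->q3 q1-a->q4 q1-b->q5 q1-c->q6 q2-a->q7 q2-b->q8 q2-c->q9 q3-a->q10 q3-b->q11 q3-c->q12 q4-a->q4 q4-b->q5 q4-c->q6 q5-a->q7 q5-b->q8 q5-c->q9 q6-a->q10 q6-b->q11 q6-c->q12 q7-a->q4 q7-b->q5 q7-c->q6 q8-a->q7 q8-b->q8 q8-c->q9 q9-a->q10 q9-b->q11 q9-c->q12 q10-a->q4 q10-b->q5 q10-c->q6 q11-a->q7 q11-b->q8 q11-c->q9 q12-a->q10 q12-b->q11 q12-c->q12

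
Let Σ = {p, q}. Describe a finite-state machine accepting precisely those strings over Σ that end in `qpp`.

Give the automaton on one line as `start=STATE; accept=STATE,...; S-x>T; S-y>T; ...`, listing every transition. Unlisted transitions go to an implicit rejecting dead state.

Remember how much of `qpp` the current input suffix matches. State S0 means no match yet; S1 means the last symbol is `q`; S2 means the last 2 symbols are `qp`; S3 means the last 3 symbols are `qpp`. Only S3 accepts. On a mismatch, fall back to the longest proper suffix that is still a prefix of `qpp`.
A 4-state machine:
        p   q  
>  S0   S0  S1 
   S1   S2  S1 
   S2   S3  S1 
 * S3   S0  S1 
(> = start, * = accepting)

start=S0; accept=S3; S0-p>S0; S0-q>S1; S1-p>S2; S1-q>S1; S2-p>S3; S2-q>S1; S3-p>S0; S3-q>S1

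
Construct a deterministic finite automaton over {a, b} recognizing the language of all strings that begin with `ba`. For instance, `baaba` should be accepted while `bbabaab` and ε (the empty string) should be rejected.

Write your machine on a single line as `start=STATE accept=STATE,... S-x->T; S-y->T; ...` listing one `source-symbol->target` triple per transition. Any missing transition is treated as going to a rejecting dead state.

start=S0; accept=S2; S0-a->S3; S0-b->S1; S1-a->S2; S1-b->S3; S2-a->S2; S2-b->S2; S3-a->S3; S3-b->S3

Check the first 2 symbols one by one: S0 through S1 record how many have matched `ba` so far; any wrong symbol goes to the dead state S3. After all 2 match we enter the accepting sink S2.
With 4 states:
        a   b  
>  S0   S3  S1 
   S1   S2  S3 
 * S2   S2  S2 
   S3   S3  S3 
(> = start, * = accepting)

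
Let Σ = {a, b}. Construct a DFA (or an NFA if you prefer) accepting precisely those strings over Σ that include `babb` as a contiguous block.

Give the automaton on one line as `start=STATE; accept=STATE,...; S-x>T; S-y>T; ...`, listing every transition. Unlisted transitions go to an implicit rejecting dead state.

Track how much of `babb` has been matched so far: state s0 is no progress, s4 is the absorbing accept state reached once `babb` has occurred. Intermediate states record partial matches; on a mismatch, fall back to the longest reusable overlap.
With 5 states:
        a   b  
>  s0   s0  s1 
   s1   s2  s1 
   s2   s0  s3 
   s3   s2  s4 
 * s4   s4  s4 
(> = start, * = accepting)

start=s0; accept=s4; s0-a>s0; s0-b>s1; s1-a>s2; s1-b>s1; s2-a>s0; s2-b>s3; s3-a>s2; s3-b>s4; s4-a>s4; s4-b>s4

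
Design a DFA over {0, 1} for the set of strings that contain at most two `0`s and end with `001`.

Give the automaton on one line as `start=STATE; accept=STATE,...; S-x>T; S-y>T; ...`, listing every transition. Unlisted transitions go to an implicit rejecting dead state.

start=s0; accept=s5; s0-0>s1; s0-1>s0; s1-0>s2; s1-1>s3; s2-0>s4; s2-1>s5; s3-0>s6; s3-1>s3; s4-0>s4; s4-1>s7; s5-0>s8; s5-1>s9; s6-0>s4; s6-1>s9; s7-0>s8; s7-1>s10; s8-0>s4; s8-1>s10; s9-0>s8; s9-1>s9; s10-0>s8; s10-1>s10

Build one automaton per condition and run them in lockstep. The first has 4 states tracking the count of `0`s, saturating at 3; the second has 4 states tracking how much of the suffix `001` has currently been matched. A product state is a pair (one from each), accepting exactly when both do.
          0    1  
>  s0     s1   s0 
   s1     s2   s3 
   s2     s4   s5 
   s3     s6   s3 
   s4     s4   s7 
 * s5     s8   s9 
   s6     s4   s9 
   s7     s8  s10 
   s8     s4  s10 
   s9     s8   s9 
   s10    s8  s10 
(> = start, * = accepting)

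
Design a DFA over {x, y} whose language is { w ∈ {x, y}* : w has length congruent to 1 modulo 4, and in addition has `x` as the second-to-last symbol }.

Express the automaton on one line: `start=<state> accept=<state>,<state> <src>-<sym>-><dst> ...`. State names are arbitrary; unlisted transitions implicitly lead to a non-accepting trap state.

start=q0 accept=q15,q16 q0-x->q1 q0-y->q2 q1-x->q3 q1-y->q4 q2-x->q5 q2-y->q6 q3-x->q7 q3-y->q8 q4-x->q9 q4-y->q10 q5-x->q7 q5-y->q8 q6-x->q9 q6-y->q10 q7-x->q11 q7-y->q12 q8-x->q13 q8-y->q14 q9-x->q11 q9-y->q12 q10-x->q13 q10-y->q14 q11-x->q15 q11-y->q16 q12-x->q17 q12-y->q18 q13-x->q15 q13-y->q16 q14-x->q17 q14-y->q18 q15-x->q3 q15-y->q4 q16-x->q5 q16-y->q6 q17-x->q3 q17-y->q4 q18-x->q5 q18-y->q6

Run two small machines in parallel and take their product. The first has 4 states tracking the input length modulo 4; the second has 7 states tracking the last 2 symbols read. A product state is a pair (one from each), accepting exactly when both do.
With 19 states:
          x    y  
>  q0     q1   q2 
   q1     q3   q4 
   q2     q5   q6 
   q3     q7   q8 
   q4     q9  q10 
   q5     q7   q8 
   q6     q9  q10 
   q7    q11  q12 
   q8    q13  q14 
   q9    q11  q12 
   q10   q13  q14 
   q11   q15  q16 
   q12   q17  q18 
   q13   q15  q16 
   q14   q17  q18 
 * q15    q3   q4 
 * q16    q5   q6 
   q17    q3   q4 
   q18    q5   q6 
(> = start, * = accepting)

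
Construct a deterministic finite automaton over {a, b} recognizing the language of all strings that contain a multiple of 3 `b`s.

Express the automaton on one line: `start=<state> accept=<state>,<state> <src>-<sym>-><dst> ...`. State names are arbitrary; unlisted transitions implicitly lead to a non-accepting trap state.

start=q0 accept=q0 q0-a->q0 q0-b->q1 q1-a->q1 q1-b->q2 q2-a->q2 q2-b->q0

The only thing that matters is how many `b`s have appeared, reduced mod 3. Use one state per residue: q0 for 0, …, q2 for 2. Reading `b` moves to the next residue; anything else stays put. q0 is accepting.
A 3-state machine:
        a   b  
>* q0   q0  q1 
   q1   q1  q2 
   q2   q2  q0 
(> = start, * = accepting)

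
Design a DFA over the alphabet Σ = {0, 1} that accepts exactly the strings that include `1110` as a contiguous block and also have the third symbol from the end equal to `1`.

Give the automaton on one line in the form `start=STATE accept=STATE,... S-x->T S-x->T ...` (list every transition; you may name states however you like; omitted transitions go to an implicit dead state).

Run two small machines in parallel and take their product. The first has 5 states tracking whether and how much of `1110` has been seen; the second has 15 states tracking the last 3 symbols read. A product state is a pair (one from each), accepting exactly when both do.
23 states suffice.
          0    1  
>  q0     q1   q2 
   q1     q3   q4 
   q2     q5   q6 
   q3     q7   q8 
   q4     q9  q10 
   q5    q11  q12 
   q6    q13  q14 
   q7     q7   q8 
   q8     q9  q10 
   q9    q11  q12 
   q10   q13  q14 
   q11    q7   q8 
   q12    q9  q10 
   q13   q11  q12 
   q14   q15  q14 
 * q15   q16  q17 
 * q16   q18  q19 
 * q17   q20  q21 
   q18   q18  q19 
   q19   q20  q21 
   q20   q16  q17 
   q21   q15  q22 
 * q22   q15  q22 
(> = start, * = accepting)

start=q0 accept=q15,q16,q17,q22 q0-0->q1 q0-1->q2 q1-0->q3 q1-1->q4 q2-0->q5 q2-1->q6 q3-0->q7 q3-1->q8 q4-0->q9 q4-1->q10 q5-0->q11 q5-1->q12 q6-0->q13 q6-1->q14 q7-0->q7 q7-1->q8 q8-0->q9 q8-1->q10 q9-0->q11 q9-1->q12 q10-0->q13 q10-1->q14 q11-0->q7 q11-1->q8 q12-0->q9 q12-1->q10 q13-0->q11 q13-1->q12 q14-0->q15 q14-1->q14 q15-0->q16 q15-1->q17 q16-0->q18 q16-1->q19 q17-0->q20 q17-1->q21 q18-0->q18 q18-1->q19 q19-0->q20 q19-1->q21 q20-0->q16 q20-1->q17 q21-0->q15 q21-1->q22 q22-0->q15 q22-1->q22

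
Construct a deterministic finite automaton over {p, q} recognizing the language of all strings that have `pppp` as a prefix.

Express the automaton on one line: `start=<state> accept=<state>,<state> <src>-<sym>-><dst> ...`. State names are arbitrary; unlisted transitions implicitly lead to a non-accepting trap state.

start=A accept=E A-p->B A-q->F B-p->C B-q->F C-p->D C-q->F D-p->E D-q->F E-p->E E-q->E F-p->F F-q->F

Check the first 4 symbols one by one: A through D record how many have matched `pppp` so far; any wrong symbol goes to the dead state F. After all 4 match we enter the accepting sink E.
A 6-state machine:
       p  q 
>  A   B  F 
   B   C  F 
   C   D  F 
   D   E  F 
 * E   E  E 
   F   F  F 
(> = start, * = accepting)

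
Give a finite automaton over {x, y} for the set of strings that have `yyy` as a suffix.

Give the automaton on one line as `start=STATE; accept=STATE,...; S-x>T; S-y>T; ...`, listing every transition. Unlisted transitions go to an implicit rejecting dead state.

start=S0; accept=S3; S0-x>S0; S0-y>S1; S1-x>S0; S1-y>S2; S2-x>S0; S2-y>S3; S3-x>S0; S3-y>S3

Let each state record the length of the longest suffix of the input read so far that is also a prefix of `yyy`. S1 means the last symbol is `y`; S2 means the last 2 symbols are `yy`; S3 means the last 3 symbols are `yyy`. Accept only at S3, where the string currently ends in `yyy`.
A 4-state machine:
        x   y  
>  S0   S0  S1 
   S1   S0  S2 
   S2   S0  S3 
 * S3   S0  S3 
(> = start, * = accepting)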